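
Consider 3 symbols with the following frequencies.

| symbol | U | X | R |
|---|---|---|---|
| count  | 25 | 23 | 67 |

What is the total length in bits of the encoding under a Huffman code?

163

Build the Huffman tree bottom-up:
combine X(23), U(25) → 48
combine 48, R(67) → 115
The encoded length is the sum of every internal node's weight: 48 + 115 = 163 bits.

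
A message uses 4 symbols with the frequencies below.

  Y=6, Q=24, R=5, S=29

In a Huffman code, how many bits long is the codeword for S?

Build the tree from the bottom:
R(5) + Y(6) → 11
11 + Q(24) → 35
S(29) + 35 → 64
S is merged only at the final step, so code length = 1.

1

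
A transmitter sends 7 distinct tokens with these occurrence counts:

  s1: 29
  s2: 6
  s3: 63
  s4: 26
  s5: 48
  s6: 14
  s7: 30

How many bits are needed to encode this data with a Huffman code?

557

Greedily combine the two least-frequent nodes:
combine s2(6), s6(14) → 20
combine 20, s4(26) → 46
combine s1(29), s7(30) → 59
combine 46, s5(48) → 94
combine 59, s3(63) → 122
combine 94, 122 → 216
Each symbol's bit-cost is frequency × depth; summing gives 557 bits (equivalently 20 + 46 + 59 + 94 + 122 + 216).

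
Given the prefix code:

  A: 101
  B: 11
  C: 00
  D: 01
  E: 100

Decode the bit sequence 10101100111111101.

ADEBBBA

Read left to right; each codeword is recognised as soon as it completes (prefix code):
  101→A | 01→D | 100→E | 11→B | 11→B | 11→B | 101→A
Decoded message: ADEBBBA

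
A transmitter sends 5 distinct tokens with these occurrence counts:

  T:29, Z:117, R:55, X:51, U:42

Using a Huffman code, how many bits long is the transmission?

Merge the two smallest weights repeatedly:
combine T(29), U(42) → 71
combine X(51), R(55) → 106
combine 71, 106 → 177
combine Z(117), 177 → 294
The encoded length is the sum of every internal node's weight: 71 + 106 + 177 + 294 = 648 bits.

648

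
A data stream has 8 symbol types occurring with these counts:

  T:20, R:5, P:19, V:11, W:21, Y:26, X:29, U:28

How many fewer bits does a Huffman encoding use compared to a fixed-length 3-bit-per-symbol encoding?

Fixed-length: 3 bits × 159 symbols = 477 bits.
Huffman merges:
combine R(5), V(11) → 16
combine 16, P(19) → 35
combine T(20), W(21) → 41
combine Y(26), U(28) → 54
combine X(29), 35 → 64
combine 41, 54 → 95
combine 64, 95 → 159
Huffman total = 16 + 35 + 41 + 54 + 64 + 95 + 159 = 464 bits.
Saving = 477 − 464 = 13 bits.

13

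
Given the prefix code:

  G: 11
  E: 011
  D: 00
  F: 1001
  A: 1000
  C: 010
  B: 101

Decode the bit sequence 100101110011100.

Read left to right; each codeword is recognised as soon as it completes (prefix code):
  1001→F | 011→E | 1001→F | 11→G | 00→D
Decoded message: FEFGD

FEFGD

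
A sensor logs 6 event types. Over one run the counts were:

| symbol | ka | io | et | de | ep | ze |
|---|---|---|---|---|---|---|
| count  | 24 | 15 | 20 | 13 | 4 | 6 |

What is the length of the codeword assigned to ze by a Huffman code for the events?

4

Repeatedly merge the two smallest:
combine ep(4), ze(6) → 10
combine 10, de(13) → 23
combine io(15), et(20) → 35
combine 23, ka(24) → 47
combine 35, 47 → 82
The subtree containing ze is merged 4 times, so code length = 4.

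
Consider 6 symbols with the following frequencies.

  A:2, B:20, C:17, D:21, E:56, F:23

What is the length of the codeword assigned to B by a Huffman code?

Huffman merges, smallest pair first:
combine A(2), C(17) → 19
combine 19, B(20) → 39
combine D(21), F(23) → 44
combine 39, 44 → 83
combine E(56), 83 → 139
B sits 3 levels below the root, so its codeword is 3 bits.

3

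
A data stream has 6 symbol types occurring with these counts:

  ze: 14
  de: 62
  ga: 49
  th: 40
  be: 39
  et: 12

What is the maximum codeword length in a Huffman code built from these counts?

4

Merge the two lowest-weight nodes at each step:
combine et(12), ze(14) → 26
combine 26, be(39) → 65
combine th(40), ga(49) → 89
combine de(62), 65 → 127
combine 89, 127 → 216
The first pair merged (et, ze) ends up deepest, at depth 4.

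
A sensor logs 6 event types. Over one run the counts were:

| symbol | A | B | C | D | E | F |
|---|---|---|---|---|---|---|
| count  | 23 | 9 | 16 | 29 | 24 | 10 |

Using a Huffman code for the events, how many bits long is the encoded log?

Greedily combine the two least-frequent nodes:
merge B(9) and F(10): 19
merge C(16) and 19: 35
merge A(23) and E(24): 47
merge D(29) and 35: 64
merge 47 and 64: 111
Each symbol's bit-cost is frequency × depth; summing gives 276 bits (equivalently 19 + 35 + 47 + 64 + 111).

276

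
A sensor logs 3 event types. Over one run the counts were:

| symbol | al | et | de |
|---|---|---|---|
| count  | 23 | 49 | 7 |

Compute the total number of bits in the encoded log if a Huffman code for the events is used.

109

Greedily combine the two least-frequent nodes:
de(7) + al(23) → 30
30 + et(49) → 79
The encoded length is the sum of every internal node's weight: 30 + 79 = 109 bits.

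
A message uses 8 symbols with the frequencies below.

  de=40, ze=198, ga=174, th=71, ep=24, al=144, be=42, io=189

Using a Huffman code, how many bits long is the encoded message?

Build the Huffman tree bottom-up:
merge ep(24) and de(40): 64
merge be(42) and 64: 106
merge th(71) and 106: 177
merge al(144) and ga(174): 318
merge 177 and io(189): 366
merge ze(198) and 318: 516
merge 366 and 516: 882
The encoded length is the sum of every internal node's weight: 64 + 106 + 177 + 318 + 366 + 516 + 882 = 2429 bits.

2429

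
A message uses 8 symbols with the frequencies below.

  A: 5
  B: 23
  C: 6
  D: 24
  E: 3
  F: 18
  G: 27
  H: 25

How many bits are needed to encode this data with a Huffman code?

363

Merge the two smallest weights repeatedly:
merge E(3) and A(5): 8
merge C(6) and 8: 14
merge 14 and F(18): 32
merge B(23) and D(24): 47
merge H(25) and G(27): 52
merge 32 and 47: 79
merge 52 and 79: 131
Each symbol's bit-cost is frequency × depth; summing gives 363 bits (equivalently 8 + 14 + 32 + 47 + 52 + 79 + 131).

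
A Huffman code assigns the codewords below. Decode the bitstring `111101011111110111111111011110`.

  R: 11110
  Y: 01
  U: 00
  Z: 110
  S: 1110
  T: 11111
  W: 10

RWTZTRR

Read left to right; each codeword is recognised as soon as it completes (prefix code):
  11110→R | 10→W | 11111→T | 110→Z | 11111→T | 11110→R | 11110→R
Decoded message: RWTZTRR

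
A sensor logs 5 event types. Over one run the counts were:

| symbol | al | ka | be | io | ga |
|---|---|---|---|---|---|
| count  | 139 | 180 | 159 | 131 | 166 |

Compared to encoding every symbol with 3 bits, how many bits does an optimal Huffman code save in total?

505

Fixed-length: 3 bits × 775 symbols = 2325 bits.
Huffman merges:
merge io(131) and al(139): 270
merge be(159) and ga(166): 325
merge ka(180) and 270: 450
merge 325 and 450: 775
Huffman total = 270 + 325 + 450 + 775 = 1820 bits.
Saving = 2325 − 1820 = 505 bits.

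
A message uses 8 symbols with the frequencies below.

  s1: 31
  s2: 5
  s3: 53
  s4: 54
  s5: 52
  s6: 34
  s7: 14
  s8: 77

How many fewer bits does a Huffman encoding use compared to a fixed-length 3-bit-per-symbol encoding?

Fixed-length: 3 bits × 320 symbols = 960 bits.
Huffman merges:
combine s2(5), s7(14) → 19
combine 19, s1(31) → 50
combine s6(34), 50 → 84
combine s5(52), s3(53) → 105
combine s4(54), s8(77) → 131
combine 84, 105 → 189
combine 131, 189 → 320
Huffman total = 19 + 50 + 84 + 105 + 131 + 189 + 320 = 898 bits.
Saving = 960 − 898 = 62 bits.

62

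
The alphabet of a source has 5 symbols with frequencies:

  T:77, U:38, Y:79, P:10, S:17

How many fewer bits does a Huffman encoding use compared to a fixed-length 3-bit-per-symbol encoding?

Fixed-length: 3 bits × 221 symbols = 663 bits.
Huffman merges:
combine P(10), S(17) → 27
combine 27, U(38) → 65
combine 65, T(77) → 142
combine Y(79), 142 → 221
Huffman total = 27 + 65 + 142 + 221 = 455 bits.
Saving = 663 − 455 = 208 bits.

208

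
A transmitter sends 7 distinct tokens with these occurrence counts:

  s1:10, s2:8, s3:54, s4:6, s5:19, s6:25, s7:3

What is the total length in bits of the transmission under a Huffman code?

293

Build the Huffman tree bottom-up:
merge s7(3) and s4(6): 9
merge s2(8) and 9: 17
merge s1(10) and 17: 27
merge s5(19) and s6(25): 44
merge 27 and 44: 71
merge s3(54) and 71: 125
Each symbol's bit-cost is frequency × depth; summing gives 293 bits (equivalently 9 + 17 + 27 + 44 + 71 + 125).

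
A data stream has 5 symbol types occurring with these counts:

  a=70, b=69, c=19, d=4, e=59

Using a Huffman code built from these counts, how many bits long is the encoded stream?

Merge the two smallest weights repeatedly:
combine d(4), c(19) → 23
combine 23, e(59) → 82
combine b(69), a(70) → 139
combine 82, 139 → 221
The encoded length is the sum of every internal node's weight: 23 + 82 + 139 + 221 = 465 bits.

465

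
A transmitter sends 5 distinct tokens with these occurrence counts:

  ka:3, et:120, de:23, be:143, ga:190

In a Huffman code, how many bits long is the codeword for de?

4

Repeatedly merge the two smallest:
ka(3) + de(23) → 26
26 + et(120) → 146
be(143) + 146 → 289
ga(190) + 289 → 479
de's leaf is at depth 4, giving a 4-bit codeword.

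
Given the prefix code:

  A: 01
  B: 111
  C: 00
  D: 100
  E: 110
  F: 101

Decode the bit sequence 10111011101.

Read left to right; each codeword is recognised as soon as it completes (prefix code):
  101→F | 110→E | 111→B | 01→A
Decoded message: FEBA

FEBA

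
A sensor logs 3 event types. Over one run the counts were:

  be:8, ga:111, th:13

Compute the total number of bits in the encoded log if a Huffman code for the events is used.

Merge the two smallest weights repeatedly:
merge be(8) and th(13): 21
merge 21 and ga(111): 132
The encoded length is the sum of every internal node's weight: 21 + 132 = 153 bits.

153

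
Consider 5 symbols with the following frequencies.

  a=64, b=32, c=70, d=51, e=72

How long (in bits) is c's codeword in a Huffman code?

Huffman merges, smallest pair first:
combine b(32), d(51) → 83
combine a(64), c(70) → 134
combine e(72), 83 → 155
combine 134, 155 → 289
The subtree containing c is merged 2 times, so code length = 2.

2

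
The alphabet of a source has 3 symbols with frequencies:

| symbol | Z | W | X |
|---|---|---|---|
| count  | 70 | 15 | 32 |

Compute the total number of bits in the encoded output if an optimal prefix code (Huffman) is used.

164

Merge the two smallest weights repeatedly:
merge W(15) and X(32): 47
merge 47 and Z(70): 117
Each symbol's bit-cost is frequency × depth; summing gives 164 bits (equivalently 47 + 117).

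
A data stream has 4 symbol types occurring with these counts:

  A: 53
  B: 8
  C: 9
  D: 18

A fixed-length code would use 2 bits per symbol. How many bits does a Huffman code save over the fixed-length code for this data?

Fixed-length: 2 bits × 88 symbols = 176 bits.
Huffman merges:
merge B(8) and C(9): 17
merge 17 and D(18): 35
merge 35 and A(53): 88
Huffman total = 17 + 35 + 88 = 140 bits.
Saving = 176 − 140 = 36 bits.

36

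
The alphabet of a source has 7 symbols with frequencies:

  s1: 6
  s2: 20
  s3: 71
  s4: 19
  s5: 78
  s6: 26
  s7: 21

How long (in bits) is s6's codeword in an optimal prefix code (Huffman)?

Build the tree from the bottom:
merge s1(6) and s4(19): 25
merge s2(20) and s7(21): 41
merge 25 and s6(26): 51
merge 41 and 51: 92
merge s3(71) and s5(78): 149
merge 92 and 149: 241
The subtree containing s6 is merged 3 times, so code length = 3.

3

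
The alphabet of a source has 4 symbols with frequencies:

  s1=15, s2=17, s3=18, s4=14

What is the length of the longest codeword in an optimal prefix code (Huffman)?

Merge the two lowest-weight nodes at each step:
merge s4(14) and s1(15): 29
merge s2(17) and s3(18): 35
merge 29 and 35: 64
The first pair merged (s4, s1) ends up deepest, at depth 2.

2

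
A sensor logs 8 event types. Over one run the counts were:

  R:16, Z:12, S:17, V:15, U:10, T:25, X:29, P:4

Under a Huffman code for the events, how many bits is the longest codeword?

Merge the two lowest-weight nodes at each step:
merge P(4) and U(10): 14
merge Z(12) and 14: 26
merge V(15) and R(16): 31
merge S(17) and T(25): 42
merge 26 and X(29): 55
merge 31 and 42: 73
merge 55 and 73: 128
Maximum depth reached is 4.

4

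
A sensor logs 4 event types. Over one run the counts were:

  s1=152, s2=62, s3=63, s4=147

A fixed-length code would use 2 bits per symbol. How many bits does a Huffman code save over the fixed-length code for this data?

Fixed-length: 2 bits × 424 symbols = 848 bits.
Huffman merges:
s2(62) + s3(63) → 125
125 + s4(147) → 272
s1(152) + 272 → 424
Huffman total = 125 + 272 + 424 = 821 bits.
Saving = 848 − 821 = 27 bits.

27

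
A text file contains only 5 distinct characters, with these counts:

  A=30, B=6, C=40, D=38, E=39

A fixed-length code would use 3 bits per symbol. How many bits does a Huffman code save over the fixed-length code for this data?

117

Fixed-length: 3 bits × 153 symbols = 459 bits.
Huffman merges:
merge B(6) and A(30): 36
merge 36 and D(38): 74
merge E(39) and C(40): 79
merge 74 and 79: 153
Huffman total = 36 + 74 + 79 + 153 = 342 bits.
Saving = 459 − 342 = 117 bits.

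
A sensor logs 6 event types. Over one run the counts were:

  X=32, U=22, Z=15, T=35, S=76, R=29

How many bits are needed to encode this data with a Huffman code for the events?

Greedily combine the two least-frequent nodes:
combine Z(15), U(22) → 37
combine R(29), X(32) → 61
combine T(35), 37 → 72
combine 61, 72 → 133
combine S(76), 133 → 209
Each symbol's bit-cost is frequency × depth; summing gives 512 bits (equivalently 37 + 61 + 72 + 133 + 209).

512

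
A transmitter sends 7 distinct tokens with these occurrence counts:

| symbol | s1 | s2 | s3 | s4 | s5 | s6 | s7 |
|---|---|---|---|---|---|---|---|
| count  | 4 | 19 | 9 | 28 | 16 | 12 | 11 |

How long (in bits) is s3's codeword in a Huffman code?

4

Huffman merges, smallest pair first:
s1(4) + s3(9) → 13
s7(11) + s6(12) → 23
13 + s5(16) → 29
s2(19) + 23 → 42
s4(28) + 29 → 57
42 + 57 → 99
The subtree containing s3 is merged 4 times, so code length = 4.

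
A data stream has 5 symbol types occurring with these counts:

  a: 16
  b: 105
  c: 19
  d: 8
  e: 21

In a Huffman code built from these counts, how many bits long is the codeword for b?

1

Huffman merges, smallest pair first:
combine d(8), a(16) → 24
combine c(19), e(21) → 40
combine 24, 40 → 64
combine 64, b(105) → 169
b is a child of the root — depth 1, so its codeword is a single bit.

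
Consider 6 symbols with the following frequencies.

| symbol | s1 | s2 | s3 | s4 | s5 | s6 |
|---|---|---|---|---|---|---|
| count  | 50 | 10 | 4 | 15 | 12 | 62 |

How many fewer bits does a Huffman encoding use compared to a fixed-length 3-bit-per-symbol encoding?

Fixed-length: 3 bits × 153 symbols = 459 bits.
Huffman merges:
merge s3(4) and s2(10): 14
merge s5(12) and 14: 26
merge s4(15) and 26: 41
merge 41 and s1(50): 91
merge s6(62) and 91: 153
Huffman total = 14 + 26 + 41 + 91 + 153 = 325 bits.
Saving = 459 − 325 = 134 bits.

134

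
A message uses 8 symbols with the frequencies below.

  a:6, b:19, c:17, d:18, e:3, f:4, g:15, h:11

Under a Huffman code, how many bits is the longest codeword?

Merge the two lowest-weight nodes at each step:
combine e(3), f(4) → 7
combine a(6), 7 → 13
combine h(11), 13 → 24
combine g(15), c(17) → 32
combine d(18), b(19) → 37
combine 24, 32 → 56
combine 37, 56 → 93
The first pair merged (e, f) ends up deepest, at depth 5.

5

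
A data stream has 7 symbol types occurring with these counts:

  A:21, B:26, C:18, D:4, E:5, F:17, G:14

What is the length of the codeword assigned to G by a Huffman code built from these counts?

Build the tree from the bottom:
D(4) + E(5) → 9
9 + G(14) → 23
F(17) + C(18) → 35
A(21) + 23 → 44
B(26) + 35 → 61
44 + 61 → 105
G sits 3 levels below the root, so its codeword is 3 bits.

3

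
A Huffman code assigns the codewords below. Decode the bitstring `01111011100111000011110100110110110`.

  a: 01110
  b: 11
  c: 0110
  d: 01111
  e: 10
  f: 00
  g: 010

daafdgcbc

Read left to right; each codeword is recognised as soon as it completes (prefix code):
  01111→d | 01110→a | 01110→a | 00→f | 01111→d | 010→g | 0110→c | 11→b | 0110→c
Decoded message: daafdgcbc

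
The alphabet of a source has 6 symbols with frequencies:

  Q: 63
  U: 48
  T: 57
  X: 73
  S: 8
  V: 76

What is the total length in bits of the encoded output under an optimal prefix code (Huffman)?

819

Merge the two smallest weights repeatedly:
combine S(8), U(48) → 56
combine 56, T(57) → 113
combine Q(63), X(73) → 136
combine V(76), 113 → 189
combine 136, 189 → 325
Each symbol's bit-cost is frequency × depth; summing gives 819 bits (equivalently 56 + 113 + 136 + 189 + 325).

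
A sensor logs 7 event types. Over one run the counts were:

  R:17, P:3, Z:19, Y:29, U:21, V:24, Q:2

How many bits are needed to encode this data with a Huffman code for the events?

Greedily combine the two least-frequent nodes:
combine Q(2), P(3) → 5
combine 5, R(17) → 22
combine Z(19), U(21) → 40
combine 22, V(24) → 46
combine Y(29), 40 → 69
combine 46, 69 → 115
The encoded length is the sum of every internal node's weight: 5 + 22 + 40 + 46 + 69 + 115 = 297 bits.

297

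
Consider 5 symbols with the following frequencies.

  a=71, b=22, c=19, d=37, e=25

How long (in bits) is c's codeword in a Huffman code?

3

Build the tree from the bottom:
c(19) + b(22) → 41
e(25) + d(37) → 62
41 + 62 → 103
a(71) + 103 → 174
The subtree containing c is merged 3 times, so code length = 3.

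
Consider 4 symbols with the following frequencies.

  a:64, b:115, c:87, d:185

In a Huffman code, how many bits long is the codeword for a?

Repeatedly merge the two smallest:
a(64) + c(87) → 151
b(115) + 151 → 266
d(185) + 266 → 451
a sits 3 levels below the root, so its codeword is 3 bits.

3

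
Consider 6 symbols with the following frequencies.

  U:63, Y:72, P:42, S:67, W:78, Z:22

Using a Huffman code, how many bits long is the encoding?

Merge the two smallest weights repeatedly:
combine Z(22), P(42) → 64
combine U(63), 64 → 127
combine S(67), Y(72) → 139
combine W(78), 127 → 205
combine 139, 205 → 344
Each symbol's bit-cost is frequency × depth; summing gives 879 bits (equivalently 64 + 127 + 139 + 205 + 344).

879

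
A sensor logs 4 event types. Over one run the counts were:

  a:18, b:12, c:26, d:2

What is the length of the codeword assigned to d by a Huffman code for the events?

3

Huffman merges, smallest pair first:
combine d(2), b(12) → 14
combine 14, a(18) → 32
combine c(26), 32 → 58
The subtree containing d is merged 3 times, so code length = 3.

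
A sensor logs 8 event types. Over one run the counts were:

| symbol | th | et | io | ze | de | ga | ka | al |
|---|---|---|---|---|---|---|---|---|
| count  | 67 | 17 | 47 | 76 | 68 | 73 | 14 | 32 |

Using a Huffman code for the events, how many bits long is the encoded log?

1127

Greedily combine the two least-frequent nodes:
ka(14) + et(17) → 31
31 + al(32) → 63
io(47) + 63 → 110
th(67) + de(68) → 135
ga(73) + ze(76) → 149
110 + 135 → 245
149 + 245 → 394
Total encoded bits = sum of merged weights = 31 + 63 + 110 + 135 + 149 + 245 + 394 = 1127.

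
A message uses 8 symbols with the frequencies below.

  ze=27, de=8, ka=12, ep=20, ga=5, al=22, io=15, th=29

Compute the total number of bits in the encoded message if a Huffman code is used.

Merge the two smallest weights repeatedly:
merge ga(5) and de(8): 13
merge ka(12) and 13: 25
merge io(15) and ep(20): 35
merge al(22) and 25: 47
merge ze(27) and th(29): 56
merge 35 and 47: 82
merge 56 and 82: 138
The encoded length is the sum of every internal node's weight: 13 + 25 + 35 + 47 + 56 + 82 + 138 = 396 bits.

396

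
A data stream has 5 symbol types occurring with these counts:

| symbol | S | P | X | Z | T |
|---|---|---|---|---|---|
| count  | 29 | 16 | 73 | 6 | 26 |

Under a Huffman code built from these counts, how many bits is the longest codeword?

Merge the two lowest-weight nodes at each step:
Z(6) + P(16) → 22
22 + T(26) → 48
S(29) + 48 → 77
X(73) + 77 → 150
The first pair merged (Z, P) ends up deepest, at depth 4.

4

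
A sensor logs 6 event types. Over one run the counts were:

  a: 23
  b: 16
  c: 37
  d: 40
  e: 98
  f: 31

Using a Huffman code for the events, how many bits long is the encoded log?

Merge the two smallest weights repeatedly:
b(16) + a(23) → 39
f(31) + c(37) → 68
39 + d(40) → 79
68 + 79 → 147
e(98) + 147 → 245
Total encoded bits = sum of merged weights = 39 + 68 + 79 + 147 + 245 = 578.

578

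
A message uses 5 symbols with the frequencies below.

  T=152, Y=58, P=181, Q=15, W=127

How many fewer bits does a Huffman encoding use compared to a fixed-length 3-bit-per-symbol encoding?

Fixed-length: 3 bits × 533 symbols = 1599 bits.
Huffman merges:
Q(15) + Y(58) → 73
73 + W(127) → 200
T(152) + P(181) → 333
200 + 333 → 533
Huffman total = 73 + 200 + 333 + 533 = 1139 bits.
Saving = 1599 − 1139 = 460 bits.

460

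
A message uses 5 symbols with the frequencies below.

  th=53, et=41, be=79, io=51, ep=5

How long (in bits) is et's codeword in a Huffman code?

Huffman merges, smallest pair first:
ep(5) + et(41) → 46
46 + io(51) → 97
th(53) + be(79) → 132
97 + 132 → 229
et sits 3 levels below the root, so its codeword is 3 bits.

3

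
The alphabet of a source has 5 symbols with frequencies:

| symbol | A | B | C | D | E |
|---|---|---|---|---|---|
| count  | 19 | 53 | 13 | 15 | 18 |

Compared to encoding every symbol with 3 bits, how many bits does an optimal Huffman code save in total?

Fixed-length: 3 bits × 118 symbols = 354 bits.
Huffman merges:
combine C(13), D(15) → 28
combine E(18), A(19) → 37
combine 28, 37 → 65
combine B(53), 65 → 118
Huffman total = 28 + 37 + 65 + 118 = 248 bits.
Saving = 354 − 248 = 106 bits.

106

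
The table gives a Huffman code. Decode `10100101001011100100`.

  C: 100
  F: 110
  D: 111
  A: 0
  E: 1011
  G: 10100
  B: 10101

Read left to right; each codeword is recognised as soon as it completes (prefix code):
  10100→G | 10100→G | 1011→E | 100→C | 100→C
Decoded message: GGECC

GGECC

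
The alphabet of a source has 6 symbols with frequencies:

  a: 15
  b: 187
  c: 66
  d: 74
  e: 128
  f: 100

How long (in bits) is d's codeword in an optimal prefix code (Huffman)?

3

Huffman merges, smallest pair first:
a(15) + c(66) → 81
d(74) + 81 → 155
f(100) + e(128) → 228
155 + b(187) → 342
228 + 342 → 570
d's leaf is at depth 3, giving a 3-bit codeword.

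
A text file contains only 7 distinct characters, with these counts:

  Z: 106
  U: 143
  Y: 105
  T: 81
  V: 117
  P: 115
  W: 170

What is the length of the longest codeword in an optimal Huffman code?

3

Merge the two lowest-weight nodes at each step:
T(81) + Y(105) → 186
Z(106) + P(115) → 221
V(117) + U(143) → 260
W(170) + 186 → 356
221 + 260 → 481
356 + 481 → 837
Maximum depth reached is 3.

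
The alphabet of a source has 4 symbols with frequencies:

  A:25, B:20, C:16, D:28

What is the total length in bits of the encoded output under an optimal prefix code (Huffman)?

Merge the two smallest weights repeatedly:
merge C(16) and B(20): 36
merge A(25) and D(28): 53
merge 36 and 53: 89
Total encoded bits = sum of merged weights = 36 + 53 + 89 = 178.

178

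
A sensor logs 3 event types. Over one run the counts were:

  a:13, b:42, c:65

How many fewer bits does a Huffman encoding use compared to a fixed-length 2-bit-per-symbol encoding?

65

Fixed-length: 2 bits × 120 symbols = 240 bits.
Huffman merges:
combine a(13), b(42) → 55
combine 55, c(65) → 120
Huffman total = 55 + 120 = 175 bits.
Saving = 240 − 175 = 65 bits.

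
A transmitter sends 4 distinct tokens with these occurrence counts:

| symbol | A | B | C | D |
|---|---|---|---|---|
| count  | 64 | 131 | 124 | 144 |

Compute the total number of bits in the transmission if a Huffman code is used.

Build the Huffman tree bottom-up:
A(64) + C(124) → 188
B(131) + D(144) → 275
188 + 275 → 463
The encoded length is the sum of every internal node's weight: 188 + 275 + 463 = 926 bits.

926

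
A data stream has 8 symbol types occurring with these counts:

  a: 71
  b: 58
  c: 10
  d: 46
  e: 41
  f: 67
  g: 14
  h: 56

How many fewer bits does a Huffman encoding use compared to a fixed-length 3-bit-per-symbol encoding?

Fixed-length: 3 bits × 363 symbols = 1089 bits.
Huffman merges:
combine c(10), g(14) → 24
combine 24, e(41) → 65
combine d(46), h(56) → 102
combine b(58), 65 → 123
combine f(67), a(71) → 138
combine 102, 123 → 225
combine 138, 225 → 363
Huffman total = 24 + 65 + 102 + 123 + 138 + 225 + 363 = 1040 bits.
Saving = 1089 − 1040 = 49 bits.

49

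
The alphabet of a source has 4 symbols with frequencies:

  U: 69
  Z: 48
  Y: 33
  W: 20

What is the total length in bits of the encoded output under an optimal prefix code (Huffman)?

Merge the two smallest weights repeatedly:
W(20) + Y(33) → 53
Z(48) + 53 → 101
U(69) + 101 → 170
Each symbol's bit-cost is frequency × depth; summing gives 324 bits (equivalently 53 + 101 + 170).

324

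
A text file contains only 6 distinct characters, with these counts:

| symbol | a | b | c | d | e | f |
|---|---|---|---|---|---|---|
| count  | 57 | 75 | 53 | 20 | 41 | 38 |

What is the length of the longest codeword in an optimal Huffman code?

Merge the two lowest-weight nodes at each step:
combine d(20), f(38) → 58
combine e(41), c(53) → 94
combine a(57), 58 → 115
combine b(75), 94 → 169
combine 115, 169 → 284
The first pair merged (d, f) ends up deepest, at depth 3.

3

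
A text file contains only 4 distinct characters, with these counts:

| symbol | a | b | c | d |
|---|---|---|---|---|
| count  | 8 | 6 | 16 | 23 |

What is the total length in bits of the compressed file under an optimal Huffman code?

97

Build the Huffman tree bottom-up:
merge b(6) and a(8): 14
merge 14 and c(16): 30
merge d(23) and 30: 53
The encoded length is the sum of every internal node's weight: 14 + 30 + 53 = 97 bits.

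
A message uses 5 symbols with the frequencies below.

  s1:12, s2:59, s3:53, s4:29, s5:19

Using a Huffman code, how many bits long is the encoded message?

375

Merge the two smallest weights repeatedly:
s1(12) + s5(19) → 31
s4(29) + 31 → 60
s3(53) + s2(59) → 112
60 + 112 → 172
Each symbol's bit-cost is frequency × depth; summing gives 375 bits (equivalently 31 + 60 + 112 + 172).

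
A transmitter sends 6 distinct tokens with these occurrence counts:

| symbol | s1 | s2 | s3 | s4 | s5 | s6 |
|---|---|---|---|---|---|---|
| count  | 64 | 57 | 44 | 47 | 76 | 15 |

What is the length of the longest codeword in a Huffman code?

Merge the two lowest-weight nodes at each step:
combine s6(15), s3(44) → 59
combine s4(47), s2(57) → 104
combine 59, s1(64) → 123
combine s5(76), 104 → 180
combine 123, 180 → 303
Maximum depth reached is 3.

3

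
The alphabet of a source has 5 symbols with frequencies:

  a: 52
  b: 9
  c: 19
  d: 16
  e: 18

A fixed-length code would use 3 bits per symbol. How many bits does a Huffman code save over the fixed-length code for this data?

Fixed-length: 3 bits × 114 symbols = 342 bits.
Huffman merges:
merge b(9) and d(16): 25
merge e(18) and c(19): 37
merge 25 and 37: 62
merge a(52) and 62: 114
Huffman total = 25 + 37 + 62 + 114 = 238 bits.
Saving = 342 − 238 = 104 bits.

104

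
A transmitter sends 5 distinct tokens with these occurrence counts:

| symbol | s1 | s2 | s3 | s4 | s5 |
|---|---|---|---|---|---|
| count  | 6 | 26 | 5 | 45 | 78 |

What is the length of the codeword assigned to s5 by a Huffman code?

1

Repeatedly merge the two smallest:
combine s3(5), s1(6) → 11
combine 11, s2(26) → 37
combine 37, s4(45) → 82
combine s5(78), 82 → 160
s5 is a child of the root — depth 1, so its codeword is a single bit.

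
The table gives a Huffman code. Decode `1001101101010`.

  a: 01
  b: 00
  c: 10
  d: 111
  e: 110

Read left to right; each codeword is recognised as soon as it completes (prefix code):
  10→c | 01→a | 10→c | 110→e | 10→c | 10→c
Decoded message: cacecc

cacecc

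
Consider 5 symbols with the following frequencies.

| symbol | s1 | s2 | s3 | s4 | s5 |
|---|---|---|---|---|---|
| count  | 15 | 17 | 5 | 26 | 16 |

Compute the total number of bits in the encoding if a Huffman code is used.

178

Build the Huffman tree bottom-up:
combine s3(5), s1(15) → 20
combine s5(16), s2(17) → 33
combine 20, s4(26) → 46
combine 33, 46 → 79
Each symbol's bit-cost is frequency × depth; summing gives 178 bits (equivalently 20 + 33 + 46 + 79).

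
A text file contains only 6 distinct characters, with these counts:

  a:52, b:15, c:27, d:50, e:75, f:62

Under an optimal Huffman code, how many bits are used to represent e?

2

Huffman merges, smallest pair first:
combine b(15), c(27) → 42
combine 42, d(50) → 92
combine a(52), f(62) → 114
combine e(75), 92 → 167
combine 114, 167 → 281
The subtree containing e is merged 2 times, so code length = 2.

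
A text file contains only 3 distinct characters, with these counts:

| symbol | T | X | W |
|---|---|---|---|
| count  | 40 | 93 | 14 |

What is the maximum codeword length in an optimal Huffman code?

Merge the two lowest-weight nodes at each step:
merge W(14) and T(40): 54
merge 54 and X(93): 147
The rarest symbols sit at the bottom; the longest codeword is 2 bits.

2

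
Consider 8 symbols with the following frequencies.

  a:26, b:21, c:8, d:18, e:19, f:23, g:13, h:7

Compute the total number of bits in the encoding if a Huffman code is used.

Greedily combine the two least-frequent nodes:
merge h(7) and c(8): 15
merge g(13) and 15: 28
merge d(18) and e(19): 37
merge b(21) and f(23): 44
merge a(26) and 28: 54
merge 37 and 44: 81
merge 54 and 81: 135
The encoded length is the sum of every internal node's weight: 15 + 28 + 37 + 44 + 54 + 81 + 135 = 394 bits.

394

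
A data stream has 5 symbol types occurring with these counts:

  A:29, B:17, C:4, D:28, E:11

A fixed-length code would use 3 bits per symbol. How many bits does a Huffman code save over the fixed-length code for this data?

74

Fixed-length: 3 bits × 89 symbols = 267 bits.
Huffman merges:
combine C(4), E(11) → 15
combine 15, B(17) → 32
combine D(28), A(29) → 57
combine 32, 57 → 89
Huffman total = 15 + 32 + 57 + 89 = 193 bits.
Saving = 267 − 193 = 74 bits.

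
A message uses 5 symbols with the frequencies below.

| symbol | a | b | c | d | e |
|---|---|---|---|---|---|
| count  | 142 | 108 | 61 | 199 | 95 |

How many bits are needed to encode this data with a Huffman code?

Build the Huffman tree bottom-up:
combine c(61), e(95) → 156
combine b(108), a(142) → 250
combine 156, d(199) → 355
combine 250, 355 → 605
Each symbol's bit-cost is frequency × depth; summing gives 1366 bits (equivalently 156 + 250 + 355 + 605).

1366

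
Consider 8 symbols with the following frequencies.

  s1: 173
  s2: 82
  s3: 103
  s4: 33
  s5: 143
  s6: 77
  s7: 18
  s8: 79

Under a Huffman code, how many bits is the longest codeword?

5

Merge the two lowest-weight nodes at each step:
merge s7(18) and s4(33): 51
merge 51 and s6(77): 128
merge s8(79) and s2(82): 161
merge s3(103) and 128: 231
merge s5(143) and 161: 304
merge s1(173) and 231: 404
merge 304 and 404: 708
Maximum depth reached is 5.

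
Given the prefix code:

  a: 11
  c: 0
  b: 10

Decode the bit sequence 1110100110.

Read left to right; each codeword is recognised as soon as it completes (prefix code):
  11→a | 10→b | 10→b | 0→c | 11→a | 0→c
Decoded message: abbcac

abbcac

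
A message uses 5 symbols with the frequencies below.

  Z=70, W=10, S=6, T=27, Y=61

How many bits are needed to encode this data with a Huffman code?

Greedily combine the two least-frequent nodes:
combine S(6), W(10) → 16
combine 16, T(27) → 43
combine 43, Y(61) → 104
combine Z(70), 104 → 174
Each symbol's bit-cost is frequency × depth; summing gives 337 bits (equivalently 16 + 43 + 104 + 174).

337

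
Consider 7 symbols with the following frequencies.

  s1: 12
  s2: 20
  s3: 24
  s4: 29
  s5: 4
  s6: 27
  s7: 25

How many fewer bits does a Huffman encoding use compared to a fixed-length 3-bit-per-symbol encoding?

Fixed-length: 3 bits × 141 symbols = 423 bits.
Huffman merges:
combine s5(4), s1(12) → 16
combine 16, s2(20) → 36
combine s3(24), s7(25) → 49
combine s6(27), s4(29) → 56
combine 36, 49 → 85
combine 56, 85 → 141
Huffman total = 16 + 36 + 49 + 56 + 85 + 141 = 383 bits.
Saving = 423 − 383 = 40 bits.

40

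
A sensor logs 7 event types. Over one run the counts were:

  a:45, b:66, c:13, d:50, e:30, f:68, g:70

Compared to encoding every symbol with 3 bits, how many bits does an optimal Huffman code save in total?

Fixed-length: 3 bits × 342 symbols = 1026 bits.
Huffman merges:
merge c(13) and e(30): 43
merge 43 and a(45): 88
merge d(50) and b(66): 116
merge f(68) and g(70): 138
merge 88 and 116: 204
merge 138 and 204: 342
Huffman total = 43 + 88 + 116 + 138 + 204 + 342 = 931 bits.
Saving = 1026 − 931 = 95 bits.

95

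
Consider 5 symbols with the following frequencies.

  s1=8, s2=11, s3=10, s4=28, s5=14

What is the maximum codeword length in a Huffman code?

Merge the two lowest-weight nodes at each step:
merge s1(8) and s3(10): 18
merge s2(11) and s5(14): 25
merge 18 and 25: 43
merge s4(28) and 43: 71
The rarest symbols sit at the bottom; the longest codeword is 3 bits.

3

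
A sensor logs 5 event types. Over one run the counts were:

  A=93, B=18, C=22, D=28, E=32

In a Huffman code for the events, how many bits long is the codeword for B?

Huffman merges, smallest pair first:
B(18) + C(22) → 40
D(28) + E(32) → 60
40 + 60 → 100
A(93) + 100 → 193
B's leaf is at depth 3, giving a 3-bit codeword.

3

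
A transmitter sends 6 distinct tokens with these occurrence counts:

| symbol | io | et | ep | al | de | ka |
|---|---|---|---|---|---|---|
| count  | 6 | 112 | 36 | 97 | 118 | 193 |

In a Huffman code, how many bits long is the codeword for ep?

4

Build the tree from the bottom:
io(6) + ep(36) → 42
42 + al(97) → 139
et(112) + de(118) → 230
139 + ka(193) → 332
230 + 332 → 562
ep sits 4 levels below the root, so its codeword is 4 bits.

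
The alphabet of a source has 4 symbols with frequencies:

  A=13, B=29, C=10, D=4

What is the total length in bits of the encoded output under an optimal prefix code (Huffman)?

Merge the two smallest weights repeatedly:
combine D(4), C(10) → 14
combine A(13), 14 → 27
combine 27, B(29) → 56
The encoded length is the sum of every internal node's weight: 14 + 27 + 56 = 97 bits.

97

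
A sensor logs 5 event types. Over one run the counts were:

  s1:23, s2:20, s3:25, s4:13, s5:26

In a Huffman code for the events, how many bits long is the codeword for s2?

3

Repeatedly merge the two smallest:
combine s4(13), s2(20) → 33
combine s1(23), s3(25) → 48
combine s5(26), 33 → 59
combine 48, 59 → 107
The subtree containing s2 is merged 3 times, so code length = 3.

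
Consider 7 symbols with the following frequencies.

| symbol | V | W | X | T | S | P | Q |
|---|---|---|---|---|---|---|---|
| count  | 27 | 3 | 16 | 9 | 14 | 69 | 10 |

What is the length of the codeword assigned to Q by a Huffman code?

4

Huffman merges, smallest pair first:
combine W(3), T(9) → 12
combine Q(10), 12 → 22
combine S(14), X(16) → 30
combine 22, V(27) → 49
combine 30, 49 → 79
combine P(69), 79 → 148
The subtree containing Q is merged 4 times, so code length = 4.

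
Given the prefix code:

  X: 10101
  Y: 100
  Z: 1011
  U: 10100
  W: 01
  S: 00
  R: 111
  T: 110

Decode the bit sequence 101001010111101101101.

UXRWZW

Read left to right; each codeword is recognised as soon as it completes (prefix code):
  10100→U | 10101→X | 111→R | 01→W | 1011→Z | 01→W
Decoded message: UXRWZW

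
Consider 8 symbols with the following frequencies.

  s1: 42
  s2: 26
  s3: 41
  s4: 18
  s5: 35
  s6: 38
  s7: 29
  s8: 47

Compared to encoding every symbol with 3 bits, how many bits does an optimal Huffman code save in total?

Fixed-length: 3 bits × 276 symbols = 828 bits.
Huffman merges:
s4(18) + s2(26) → 44
s7(29) + s5(35) → 64
s6(38) + s3(41) → 79
s1(42) + 44 → 86
s8(47) + 64 → 111
79 + 86 → 165
111 + 165 → 276
Huffman total = 44 + 64 + 79 + 86 + 111 + 165 + 276 = 825 bits.
Saving = 828 − 825 = 3 bits.

3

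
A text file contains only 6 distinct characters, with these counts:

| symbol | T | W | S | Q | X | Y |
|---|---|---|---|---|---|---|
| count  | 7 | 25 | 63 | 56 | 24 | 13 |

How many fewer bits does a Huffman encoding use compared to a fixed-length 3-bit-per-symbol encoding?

124

Fixed-length: 3 bits × 188 symbols = 564 bits.
Huffman merges:
merge T(7) and Y(13): 20
merge 20 and X(24): 44
merge W(25) and 44: 69
merge Q(56) and S(63): 119
merge 69 and 119: 188
Huffman total = 20 + 44 + 69 + 119 + 188 = 440 bits.
Saving = 564 − 440 = 124 bits.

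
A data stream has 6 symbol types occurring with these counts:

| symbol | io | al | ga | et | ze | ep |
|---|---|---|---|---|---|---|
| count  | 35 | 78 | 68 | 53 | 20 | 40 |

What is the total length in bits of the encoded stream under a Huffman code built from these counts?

Build the Huffman tree bottom-up:
ze(20) + io(35) → 55
ep(40) + et(53) → 93
55 + ga(68) → 123
al(78) + 93 → 171
123 + 171 → 294
Each symbol's bit-cost is frequency × depth; summing gives 736 bits (equivalently 55 + 93 + 123 + 171 + 294).

736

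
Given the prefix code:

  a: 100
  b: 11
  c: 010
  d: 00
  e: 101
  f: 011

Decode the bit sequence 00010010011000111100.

dccfdfbd

Read left to right; each codeword is recognised as soon as it completes (prefix code):
  00→d | 010→c | 010→c | 011→f | 00→d | 011→f | 11→b | 00→d
Decoded message: dccfdfbd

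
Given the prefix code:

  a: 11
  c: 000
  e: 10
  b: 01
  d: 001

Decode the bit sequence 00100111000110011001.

ddacadeb

Read left to right; each codeword is recognised as soon as it completes (prefix code):
  001→d | 001→d | 11→a | 000→c | 11→a | 001→d | 10→e | 01→b
Decoded message: ddacadeb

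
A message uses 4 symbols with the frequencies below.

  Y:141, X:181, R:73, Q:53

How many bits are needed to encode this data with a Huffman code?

841

Greedily combine the two least-frequent nodes:
merge Q(53) and R(73): 126
merge 126 and Y(141): 267
merge X(181) and 267: 448
Total encoded bits = sum of merged weights = 126 + 267 + 448 = 841.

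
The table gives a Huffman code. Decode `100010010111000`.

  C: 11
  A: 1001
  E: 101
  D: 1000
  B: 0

Read left to right; each codeword is recognised as soon as it completes (prefix code):
  1000→D | 1001→A | 0→B | 11→C | 1000→D
Decoded message: DABCD

DABCD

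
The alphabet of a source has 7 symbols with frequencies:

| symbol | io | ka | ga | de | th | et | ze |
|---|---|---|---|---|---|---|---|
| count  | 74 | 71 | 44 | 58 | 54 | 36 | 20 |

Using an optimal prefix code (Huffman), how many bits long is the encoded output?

982

Build the Huffman tree bottom-up:
merge ze(20) and et(36): 56
merge ga(44) and th(54): 98
merge 56 and de(58): 114
merge ka(71) and io(74): 145
merge 98 and 114: 212
merge 145 and 212: 357
Each symbol's bit-cost is frequency × depth; summing gives 982 bits (equivalently 56 + 98 + 114 + 145 + 212 + 357).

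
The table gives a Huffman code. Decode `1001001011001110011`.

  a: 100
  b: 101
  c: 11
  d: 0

Read left to right; each codeword is recognised as soon as it completes (prefix code):
  100→a | 100→a | 101→b | 100→a | 11→c | 100→a | 11→c
Decoded message: aabacac

aabacac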